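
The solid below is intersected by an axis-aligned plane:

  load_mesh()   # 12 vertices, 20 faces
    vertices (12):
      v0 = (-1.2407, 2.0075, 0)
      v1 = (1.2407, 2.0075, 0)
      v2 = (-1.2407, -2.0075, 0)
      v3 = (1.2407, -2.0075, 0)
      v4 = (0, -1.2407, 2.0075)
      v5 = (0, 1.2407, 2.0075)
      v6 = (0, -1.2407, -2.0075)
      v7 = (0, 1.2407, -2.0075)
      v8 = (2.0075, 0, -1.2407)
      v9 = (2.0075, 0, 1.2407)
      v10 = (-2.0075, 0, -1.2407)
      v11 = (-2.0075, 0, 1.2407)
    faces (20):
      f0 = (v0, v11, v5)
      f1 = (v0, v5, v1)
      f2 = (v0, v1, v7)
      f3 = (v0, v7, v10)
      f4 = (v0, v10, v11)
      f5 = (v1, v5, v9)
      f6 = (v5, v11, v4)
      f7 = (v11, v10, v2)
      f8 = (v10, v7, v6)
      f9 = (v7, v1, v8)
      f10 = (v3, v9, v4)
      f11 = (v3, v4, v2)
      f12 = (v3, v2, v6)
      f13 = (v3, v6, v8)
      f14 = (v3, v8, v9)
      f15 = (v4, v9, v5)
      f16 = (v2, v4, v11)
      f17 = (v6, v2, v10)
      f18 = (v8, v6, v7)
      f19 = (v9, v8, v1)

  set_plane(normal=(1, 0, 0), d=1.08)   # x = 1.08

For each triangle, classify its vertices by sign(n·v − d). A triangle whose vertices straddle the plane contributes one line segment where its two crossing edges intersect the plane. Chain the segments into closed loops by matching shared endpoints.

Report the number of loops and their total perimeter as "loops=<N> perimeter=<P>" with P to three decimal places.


Straddling triangles (10 of 20):
  (v0,v5,v1) [--+] → (1.08, 1.90818, 0.260019)–(1.08, 2.0075, 0)  len=0.2783
  (v0,v1,v7) [-+-] → (1.08, 2.0075, 0)–(1.08, 1.90818, -0.260019)  len=0.2783
  (v1,v5,v9) [+-+] → (1.08, 1.90818, 0.260019)–(1.08, 0.573225, 1.59497)  len=1.8879
  (v7,v1,v8) [-++] → (1.08, 1.90818, -0.260019)–(1.08, 0.573225, -1.59497)  len=1.8879
  (v3,v9,v4) [++-] → (1.08, -0.573225, 1.59497)–(1.08, -1.90818, 0.260019)  len=1.8879
  (v3,v4,v2) [+--] → (1.08, -1.90818, 0.260019)–(1.08, -2.0075, 0)  len=0.2783
  (v3,v2,v6) [+--] → (1.08, -2.0075, 0)–(1.08, -1.90818, -0.260019)  len=0.2783
  (v3,v6,v8) [+-+] → (1.08, -1.90818, -0.260019)–(1.08, -0.573225, -1.59497)  len=1.8879
  (v4,v9,v5) [-+-] → (1.08, -0.573225, 1.59497)–(1.08, 0.573225, 1.59497)  len=1.1465
  (v8,v6,v7) [+--] → (1.08, -0.573225, -1.59497)–(1.08, 0.573225, -1.59497)  len=1.1465

Chained into 1 loop(s):
  loop 1: 10 segments, perimeter = 10.9579
Total perimeter = 10.958

loops=1 perimeter=10.958


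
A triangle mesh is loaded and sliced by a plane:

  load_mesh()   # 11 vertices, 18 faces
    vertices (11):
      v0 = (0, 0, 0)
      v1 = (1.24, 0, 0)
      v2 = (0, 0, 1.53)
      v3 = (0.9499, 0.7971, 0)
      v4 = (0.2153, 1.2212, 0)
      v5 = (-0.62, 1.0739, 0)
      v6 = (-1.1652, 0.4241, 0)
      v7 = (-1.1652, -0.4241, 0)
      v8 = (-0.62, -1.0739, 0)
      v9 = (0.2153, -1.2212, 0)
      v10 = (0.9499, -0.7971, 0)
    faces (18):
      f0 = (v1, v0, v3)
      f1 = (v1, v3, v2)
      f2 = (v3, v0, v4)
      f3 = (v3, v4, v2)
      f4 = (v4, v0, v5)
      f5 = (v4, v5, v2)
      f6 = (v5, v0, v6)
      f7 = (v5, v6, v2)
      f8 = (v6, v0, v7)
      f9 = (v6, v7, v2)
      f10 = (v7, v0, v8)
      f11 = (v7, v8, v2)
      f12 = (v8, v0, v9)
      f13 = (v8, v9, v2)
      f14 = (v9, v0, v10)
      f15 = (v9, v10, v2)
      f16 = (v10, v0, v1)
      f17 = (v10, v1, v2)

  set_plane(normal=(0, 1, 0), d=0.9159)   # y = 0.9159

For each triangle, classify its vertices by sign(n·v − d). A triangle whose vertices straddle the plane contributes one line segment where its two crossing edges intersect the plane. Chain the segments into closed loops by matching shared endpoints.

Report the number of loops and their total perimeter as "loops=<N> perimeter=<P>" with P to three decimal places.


Straddling triangles (6 of 18):
  (v3,v0,v4) [--+] → (0.161475, 0.9159, 0)–(0.744122, 0.9159, 0)  len=0.5826
  (v3,v4,v2) [-+-] → (0.744122, 0.9159, 0)–(0.161475, 0.9159, 0.3825)  len=0.6970
  (v4,v0,v5) [+-+] → (0.161475, 0.9159, 0)–(-0.528781, 0.9159, 0)  len=0.6903
  (v4,v5,v2) [++-] → (-0.528781, 0.9159, 0.225105)–(0.161475, 0.9159, 0.3825)  len=0.7080
  (v5,v0,v6) [+--] → (-0.528781, 0.9159, 0)–(-0.752566, 0.9159, 0)  len=0.2238
  (v5,v6,v2) [+--] → (-0.752566, 0.9159, 0)–(-0.528781, 0.9159, 0.225105)  len=0.3174

Chained into 1 loop(s):
  loop 1: 6 segments, perimeter = 3.2191
Total perimeter = 3.219

loops=1 perimeter=3.219


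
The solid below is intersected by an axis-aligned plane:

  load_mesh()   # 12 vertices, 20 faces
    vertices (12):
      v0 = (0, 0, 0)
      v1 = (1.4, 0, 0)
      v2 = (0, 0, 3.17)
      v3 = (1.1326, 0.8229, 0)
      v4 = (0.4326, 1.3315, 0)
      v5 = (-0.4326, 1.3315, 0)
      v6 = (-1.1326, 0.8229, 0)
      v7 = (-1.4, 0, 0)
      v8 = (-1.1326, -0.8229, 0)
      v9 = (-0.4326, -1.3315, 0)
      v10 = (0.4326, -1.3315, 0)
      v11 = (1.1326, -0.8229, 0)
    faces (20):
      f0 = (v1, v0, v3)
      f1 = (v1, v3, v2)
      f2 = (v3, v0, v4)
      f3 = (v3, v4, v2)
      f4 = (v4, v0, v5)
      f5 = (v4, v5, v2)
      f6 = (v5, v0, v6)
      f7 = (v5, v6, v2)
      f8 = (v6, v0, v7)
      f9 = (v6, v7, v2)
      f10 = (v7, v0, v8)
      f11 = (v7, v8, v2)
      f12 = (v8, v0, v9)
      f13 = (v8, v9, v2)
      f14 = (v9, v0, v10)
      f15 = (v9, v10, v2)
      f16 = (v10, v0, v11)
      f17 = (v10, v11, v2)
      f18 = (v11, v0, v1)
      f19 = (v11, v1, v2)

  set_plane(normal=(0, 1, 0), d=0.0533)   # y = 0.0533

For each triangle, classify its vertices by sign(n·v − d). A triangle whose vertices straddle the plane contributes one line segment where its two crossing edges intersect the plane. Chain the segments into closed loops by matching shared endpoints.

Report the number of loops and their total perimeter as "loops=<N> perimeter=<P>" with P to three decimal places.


Straddling triangles (10 of 20):
  (v1,v0,v3) [--+] → (0.0733596, 0.0533, 0)–(1.38268, 0.0533, 0)  len=1.3093
  (v1,v3,v2) [-+-] → (1.38268, 0.0533, 0)–(0.0733596, 0.0533, 2.96468)  len=3.2409
  (v3,v0,v4) [+-+] → (0.0733596, 0.0533, 0)–(0.017317, 0.0533, 0)  len=0.0560
  (v3,v4,v2) [++-] → (0.017317, 0.0533, 3.0431)–(0.0733596, 0.0533, 2.96468)  len=0.0964
  (v4,v0,v5) [+-+] → (0.017317, 0.0533, 0)–(-0.017317, 0.0533, 0)  len=0.0346
  (v4,v5,v2) [++-] → (-0.017317, 0.0533, 3.0431)–(0.017317, 0.0533, 3.0431)  len=0.0346
  (v5,v0,v6) [+-+] → (-0.017317, 0.0533, 0)–(-0.0733596, 0.0533, 0)  len=0.0560
  (v5,v6,v2) [++-] → (-0.0733596, 0.0533, 2.96468)–(-0.017317, 0.0533, 3.0431)  len=0.0964
  (v6,v0,v7) [+--] → (-0.0733596, 0.0533, 0)–(-1.38268, 0.0533, 0)  len=1.3093
  (v6,v7,v2) [+--] → (-1.38268, 0.0533, 0)–(-0.0733596, 0.0533, 2.96468)  len=3.2409

Chained into 1 loop(s):
  loop 1: 10 segments, perimeter = 9.4746
Total perimeter = 9.475

loops=1 perimeter=9.475


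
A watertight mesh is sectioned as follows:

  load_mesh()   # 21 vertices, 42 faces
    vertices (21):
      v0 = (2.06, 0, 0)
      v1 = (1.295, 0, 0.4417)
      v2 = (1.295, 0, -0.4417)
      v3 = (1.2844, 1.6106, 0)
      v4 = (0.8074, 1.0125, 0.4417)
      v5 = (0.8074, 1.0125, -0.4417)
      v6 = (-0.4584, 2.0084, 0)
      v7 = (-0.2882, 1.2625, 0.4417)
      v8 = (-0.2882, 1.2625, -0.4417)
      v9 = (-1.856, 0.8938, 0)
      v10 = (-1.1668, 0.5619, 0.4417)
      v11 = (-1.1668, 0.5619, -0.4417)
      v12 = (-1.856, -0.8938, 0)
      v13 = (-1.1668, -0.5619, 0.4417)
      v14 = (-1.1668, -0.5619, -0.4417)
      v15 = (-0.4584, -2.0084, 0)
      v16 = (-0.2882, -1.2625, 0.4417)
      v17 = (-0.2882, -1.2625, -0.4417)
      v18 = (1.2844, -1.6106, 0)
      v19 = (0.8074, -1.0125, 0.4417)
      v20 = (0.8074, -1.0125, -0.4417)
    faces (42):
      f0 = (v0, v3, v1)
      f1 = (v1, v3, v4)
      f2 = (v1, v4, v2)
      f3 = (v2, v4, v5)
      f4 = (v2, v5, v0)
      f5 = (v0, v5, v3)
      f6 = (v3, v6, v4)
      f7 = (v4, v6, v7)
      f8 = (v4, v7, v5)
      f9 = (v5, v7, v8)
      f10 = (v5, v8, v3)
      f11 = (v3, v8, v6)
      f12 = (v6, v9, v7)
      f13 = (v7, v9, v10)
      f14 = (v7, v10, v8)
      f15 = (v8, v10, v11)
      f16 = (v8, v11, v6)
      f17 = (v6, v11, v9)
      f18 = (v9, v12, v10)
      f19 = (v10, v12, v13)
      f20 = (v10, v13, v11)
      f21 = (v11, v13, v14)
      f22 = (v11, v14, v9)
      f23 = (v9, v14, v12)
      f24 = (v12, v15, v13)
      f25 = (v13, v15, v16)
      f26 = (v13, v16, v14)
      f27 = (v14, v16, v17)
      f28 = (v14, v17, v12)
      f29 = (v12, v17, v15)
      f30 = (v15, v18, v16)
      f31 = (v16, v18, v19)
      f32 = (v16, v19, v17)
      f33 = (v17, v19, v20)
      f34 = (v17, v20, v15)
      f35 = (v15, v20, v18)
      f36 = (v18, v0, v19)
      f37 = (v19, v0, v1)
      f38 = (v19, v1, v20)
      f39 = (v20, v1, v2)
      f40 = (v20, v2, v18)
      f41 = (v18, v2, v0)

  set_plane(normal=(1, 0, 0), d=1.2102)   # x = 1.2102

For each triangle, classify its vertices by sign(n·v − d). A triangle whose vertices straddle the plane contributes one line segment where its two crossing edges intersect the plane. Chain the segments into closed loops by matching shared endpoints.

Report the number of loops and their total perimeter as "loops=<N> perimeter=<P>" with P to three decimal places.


Straddling triangles (16 of 42):
  (v1,v3,v4) [++-] → (1.2102, 1.51756, 0.0687089)–(1.2102, 0.176087, 0.4417)  len=1.3924
  (v1,v4,v2) [+-+] → (1.2102, 0.176087, 0.4417)–(1.2102, 0.176087, -0.288065)  len=0.7298
  (v2,v4,v5) [+--] → (1.2102, 0.176087, -0.288065)–(1.2102, 0.176087, -0.4417)  len=0.1536
  (v2,v5,v0) [+-+] → (1.2102, 0.176087, -0.4417)–(1.2102, 0.686909, -0.299662)  len=0.5302
  (v0,v5,v3) [+-+] → (1.2102, 0.686909, -0.299662)–(1.2102, 1.51756, -0.0687089)  len=0.8622
  (v3,v6,v4) [+--] → (1.2102, 1.62754, 0)–(1.2102, 1.51756, 0.0687089)  len=0.1297
  (v5,v8,v3) [--+] → (1.2102, 1.59418, -0.0208407)–(1.2102, 1.51756, -0.0687089)  len=0.0903
  (v3,v8,v6) [+--] → (1.2102, 1.59418, -0.0208407)–(1.2102, 1.62754, 0)  len=0.0393
  (v15,v18,v16) [-+-] → (1.2102, -1.62754, 0)–(1.2102, -1.59418, 0.0208407)  len=0.0393
  (v16,v18,v19) [-+-] → (1.2102, -1.59418, 0.0208407)–(1.2102, -1.51756, 0.0687089)  len=0.0903
  (v15,v20,v18) [--+] → (1.2102, -1.51756, -0.0687089)–(1.2102, -1.62754, 0)  len=0.1297
  (v18,v0,v19) [++-] → (1.2102, -0.686909, 0.299662)–(1.2102, -1.51756, 0.0687089)  len=0.8622
  (v19,v0,v1) [-++] → (1.2102, -0.686909, 0.299662)–(1.2102, -0.176087, 0.4417)  len=0.5302
  (v19,v1,v20) [-+-] → (1.2102, -0.176087, 0.4417)–(1.2102, -0.176087, 0.288065)  len=0.1536
  (v20,v1,v2) [-++] → (1.2102, -0.176087, 0.288065)–(1.2102, -0.176087, -0.4417)  len=0.7298
  (v20,v2,v18) [-++] → (1.2102, -0.176087, -0.4417)–(1.2102, -1.51756, -0.0687089)  len=1.3924

Chained into 2 loop(s):
  loop 1: 8 segments, perimeter = 3.9275
  loop 2: 8 segments, perimeter = 3.9275
Total perimeter = 7.855

loops=2 perimeter=7.855


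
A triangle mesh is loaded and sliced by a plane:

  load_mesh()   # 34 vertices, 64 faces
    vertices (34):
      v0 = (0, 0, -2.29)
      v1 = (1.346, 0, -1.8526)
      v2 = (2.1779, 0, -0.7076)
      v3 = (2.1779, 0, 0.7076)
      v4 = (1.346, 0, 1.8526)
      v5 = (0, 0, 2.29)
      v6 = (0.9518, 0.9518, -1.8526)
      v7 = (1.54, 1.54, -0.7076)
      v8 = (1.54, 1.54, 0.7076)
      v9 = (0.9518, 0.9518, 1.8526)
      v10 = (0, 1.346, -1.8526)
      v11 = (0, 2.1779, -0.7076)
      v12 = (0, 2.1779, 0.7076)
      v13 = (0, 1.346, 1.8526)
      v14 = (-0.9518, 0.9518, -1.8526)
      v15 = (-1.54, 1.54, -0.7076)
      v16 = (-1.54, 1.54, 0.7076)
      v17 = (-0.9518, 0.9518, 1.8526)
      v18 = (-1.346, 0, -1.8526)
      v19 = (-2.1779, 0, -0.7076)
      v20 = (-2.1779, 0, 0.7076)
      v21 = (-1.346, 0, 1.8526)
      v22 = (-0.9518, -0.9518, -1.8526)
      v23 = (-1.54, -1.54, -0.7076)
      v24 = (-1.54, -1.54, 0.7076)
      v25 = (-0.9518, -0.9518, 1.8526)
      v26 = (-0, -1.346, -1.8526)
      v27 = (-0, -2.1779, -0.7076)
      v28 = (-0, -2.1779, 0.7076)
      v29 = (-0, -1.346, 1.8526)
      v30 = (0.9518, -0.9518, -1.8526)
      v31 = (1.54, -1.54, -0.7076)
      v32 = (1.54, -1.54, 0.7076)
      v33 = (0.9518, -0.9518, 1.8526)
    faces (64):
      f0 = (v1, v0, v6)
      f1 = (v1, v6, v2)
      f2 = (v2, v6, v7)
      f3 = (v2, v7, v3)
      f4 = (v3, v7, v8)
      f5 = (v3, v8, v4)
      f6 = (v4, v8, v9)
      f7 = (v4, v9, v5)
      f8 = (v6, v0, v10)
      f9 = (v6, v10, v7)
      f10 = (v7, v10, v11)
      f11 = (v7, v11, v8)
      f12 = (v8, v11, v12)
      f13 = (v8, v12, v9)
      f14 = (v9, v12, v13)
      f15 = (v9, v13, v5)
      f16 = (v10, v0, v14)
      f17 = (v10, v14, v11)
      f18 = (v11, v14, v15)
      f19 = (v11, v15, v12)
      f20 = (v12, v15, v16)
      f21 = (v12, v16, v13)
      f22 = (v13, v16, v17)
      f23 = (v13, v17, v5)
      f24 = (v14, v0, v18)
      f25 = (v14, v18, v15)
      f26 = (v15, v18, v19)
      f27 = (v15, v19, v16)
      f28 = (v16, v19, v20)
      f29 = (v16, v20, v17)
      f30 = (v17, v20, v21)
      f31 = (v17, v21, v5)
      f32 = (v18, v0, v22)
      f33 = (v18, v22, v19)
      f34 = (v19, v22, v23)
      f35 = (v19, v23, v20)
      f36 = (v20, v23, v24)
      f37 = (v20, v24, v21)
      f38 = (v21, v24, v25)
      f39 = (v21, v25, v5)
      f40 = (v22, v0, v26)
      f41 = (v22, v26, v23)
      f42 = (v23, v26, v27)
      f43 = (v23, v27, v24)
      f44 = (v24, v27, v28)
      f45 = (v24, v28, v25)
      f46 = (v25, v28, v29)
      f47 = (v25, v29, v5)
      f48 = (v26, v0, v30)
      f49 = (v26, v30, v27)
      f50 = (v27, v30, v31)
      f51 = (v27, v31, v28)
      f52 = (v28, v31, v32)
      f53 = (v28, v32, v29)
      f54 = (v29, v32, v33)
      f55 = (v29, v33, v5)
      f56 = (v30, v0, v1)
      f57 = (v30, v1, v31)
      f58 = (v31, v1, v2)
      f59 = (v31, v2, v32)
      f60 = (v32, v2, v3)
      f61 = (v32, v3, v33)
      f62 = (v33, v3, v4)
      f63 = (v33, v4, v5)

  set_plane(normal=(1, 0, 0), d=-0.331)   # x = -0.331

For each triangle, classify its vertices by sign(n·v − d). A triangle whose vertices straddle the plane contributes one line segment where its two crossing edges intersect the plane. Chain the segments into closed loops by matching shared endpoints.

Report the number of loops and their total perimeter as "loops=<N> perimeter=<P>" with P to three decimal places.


loops=1 perimeter=13.520

Straddling triangles (20 of 64):
  (v10,v0,v14) [++-] → (-0.331, 0.331, -2.13789)–(-0.331, 1.20891, -1.8526)  len=0.9231
  (v10,v14,v11) [+-+] → (-0.331, 1.20891, -1.8526)–(-0.331, 1.75151, -1.10579)  len=0.9231
  (v11,v14,v15) [+--] → (-0.331, 1.75151, -1.10579)–(-0.331, 2.04079, -0.7076)  len=0.4922
  (v11,v15,v12) [+-+] → (-0.331, 2.04079, -0.7076)–(-0.331, 2.04079, 0.403424)  len=1.1110
  (v12,v15,v16) [+--] → (-0.331, 2.04079, 0.403424)–(-0.331, 2.04079, 0.7076)  len=0.3042
  (v12,v16,v13) [+-+] → (-0.331, 2.04079, 0.7076)–(-0.331, 1.3877, 1.6065)  len=1.1111
  (v13,v16,v17) [+--] → (-0.331, 1.3877, 1.6065)–(-0.331, 1.20891, 1.8526)  len=0.3042
  (v13,v17,v5) [+-+] → (-0.331, 1.20891, 1.8526)–(-0.331, 0.331, 2.13789)  len=0.9231
  (v14,v0,v18) [-+-] → (-0.331, 0.331, -2.13789)–(-0.331, 0, -2.18244)  len=0.3340
  (v17,v21,v5) [--+] → (-0.331, 0, 2.18244)–(-0.331, 0.331, 2.13789)  len=0.3340
  (v18,v0,v22) [-+-] → (-0.331, 0, -2.18244)–(-0.331, -0.331, -2.13789)  len=0.3340
  (v21,v25,v5) [--+] → (-0.331, -0.331, 2.13789)–(-0.331, 0, 2.18244)  len=0.3340
  (v22,v0,v26) [-++] → (-0.331, -0.331, -2.13789)–(-0.331, -1.20891, -1.8526)  len=0.9231
  (v22,v26,v23) [-+-] → (-0.331, -1.20891, -1.8526)–(-0.331, -1.3877, -1.6065)  len=0.3042
  (v23,v26,v27) [-++] → (-0.331, -1.3877, -1.6065)–(-0.331, -2.04079, -0.7076)  len=1.1111
  (v23,v27,v24) [-+-] → (-0.331, -2.04079, -0.7076)–(-0.331, -2.04079, -0.403424)  len=0.3042
  (v24,v27,v28) [-++] → (-0.331, -2.04079, -0.403424)–(-0.331, -2.04079, 0.7076)  len=1.1110
  (v24,v28,v25) [-+-] → (-0.331, -2.04079, 0.7076)–(-0.331, -1.75151, 1.10579)  len=0.4922
  (v25,v28,v29) [-++] → (-0.331, -1.75151, 1.10579)–(-0.331, -1.20891, 1.8526)  len=0.9231
  (v25,v29,v5) [-++] → (-0.331, -1.20891, 1.8526)–(-0.331, -0.331, 2.13789)  len=0.9231

Chained into 1 loop(s):
  loop 1: 20 segments, perimeter = 13.5199
Total perimeter = 13.520


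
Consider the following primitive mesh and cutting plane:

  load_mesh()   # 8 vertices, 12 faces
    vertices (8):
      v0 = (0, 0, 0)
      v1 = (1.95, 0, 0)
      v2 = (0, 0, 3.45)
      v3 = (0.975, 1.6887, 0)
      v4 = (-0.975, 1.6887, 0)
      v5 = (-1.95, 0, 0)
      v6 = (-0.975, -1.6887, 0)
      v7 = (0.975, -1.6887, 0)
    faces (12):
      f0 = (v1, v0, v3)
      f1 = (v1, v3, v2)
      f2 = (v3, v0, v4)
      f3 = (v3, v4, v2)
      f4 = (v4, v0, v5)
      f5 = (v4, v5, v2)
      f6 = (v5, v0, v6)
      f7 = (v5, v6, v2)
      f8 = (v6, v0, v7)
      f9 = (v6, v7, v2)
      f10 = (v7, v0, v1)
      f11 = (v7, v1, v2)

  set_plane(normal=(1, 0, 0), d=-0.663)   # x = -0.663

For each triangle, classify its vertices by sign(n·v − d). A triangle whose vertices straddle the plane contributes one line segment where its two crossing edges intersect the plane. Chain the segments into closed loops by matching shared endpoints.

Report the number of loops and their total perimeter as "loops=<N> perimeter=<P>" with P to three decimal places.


Straddling triangles (8 of 12):
  (v3,v0,v4) [++-] → (-0.663, 1.14832, 0)–(-0.663, 1.6887, 0)  len=0.5404
  (v3,v4,v2) [+-+] → (-0.663, 1.6887, 0)–(-0.663, 1.14832, 1.104)  len=1.2292
  (v4,v0,v5) [-+-] → (-0.663, 1.14832, 0)–(-0.663, 0, 0)  len=1.1483
  (v4,v5,v2) [--+] → (-0.663, 0, 2.277)–(-0.663, 1.14832, 1.104)  len=1.6415
  (v5,v0,v6) [-+-] → (-0.663, 0, 0)–(-0.663, -1.14832, 0)  len=1.1483
  (v5,v6,v2) [--+] → (-0.663, -1.14832, 1.104)–(-0.663, 0, 2.277)  len=1.6415
  (v6,v0,v7) [-++] → (-0.663, -1.14832, 0)–(-0.663, -1.6887, 0)  len=0.5404
  (v6,v7,v2) [-++] → (-0.663, -1.6887, 0)–(-0.663, -1.14832, 1.104)  len=1.2292

Chained into 1 loop(s):
  loop 1: 8 segments, perimeter = 9.1187
Total perimeter = 9.119

loops=1 perimeter=9.119


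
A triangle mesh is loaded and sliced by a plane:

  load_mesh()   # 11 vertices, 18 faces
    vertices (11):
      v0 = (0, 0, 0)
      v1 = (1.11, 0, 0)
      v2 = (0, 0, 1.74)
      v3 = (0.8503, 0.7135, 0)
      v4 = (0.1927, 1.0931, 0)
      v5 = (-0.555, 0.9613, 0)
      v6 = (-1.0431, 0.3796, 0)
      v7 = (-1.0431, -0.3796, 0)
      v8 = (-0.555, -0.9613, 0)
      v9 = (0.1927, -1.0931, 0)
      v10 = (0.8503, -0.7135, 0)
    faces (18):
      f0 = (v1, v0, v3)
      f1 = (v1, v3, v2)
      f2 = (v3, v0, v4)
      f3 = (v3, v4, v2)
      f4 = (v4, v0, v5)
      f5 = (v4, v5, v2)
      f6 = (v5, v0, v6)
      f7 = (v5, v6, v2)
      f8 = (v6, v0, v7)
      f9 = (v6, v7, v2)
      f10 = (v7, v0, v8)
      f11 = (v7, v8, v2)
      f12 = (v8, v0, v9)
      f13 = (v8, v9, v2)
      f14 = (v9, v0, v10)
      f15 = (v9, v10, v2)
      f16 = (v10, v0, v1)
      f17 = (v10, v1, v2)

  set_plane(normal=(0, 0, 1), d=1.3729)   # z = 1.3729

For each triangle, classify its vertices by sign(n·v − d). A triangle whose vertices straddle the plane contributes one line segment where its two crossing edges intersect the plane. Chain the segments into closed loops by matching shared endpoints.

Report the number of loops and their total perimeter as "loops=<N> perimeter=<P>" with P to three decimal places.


loops=1 perimeter=1.442

Straddling triangles (9 of 18):
  (v1,v3,v2) [--+] → (0.179394, 0.150532, 1.3729)–(0.234184, 0, 1.3729)  len=0.1602
  (v3,v4,v2) [--+] → (0.0406553, 0.230619, 1.3729)–(0.179394, 0.150532, 1.3729)  len=0.1602
  (v4,v5,v2) [--+] → (-0.117092, 0.202812, 1.3729)–(0.0406553, 0.230619, 1.3729)  len=0.1602
  (v5,v6,v2) [--+] → (-0.22007, 0.0800869, 1.3729)–(-0.117092, 0.202812, 1.3729)  len=0.1602
  (v6,v7,v2) [--+] → (-0.22007, -0.0800869, 1.3729)–(-0.22007, 0.0800869, 1.3729)  len=0.1602
  (v7,v8,v2) [--+] → (-0.117092, -0.202812, 1.3729)–(-0.22007, -0.0800869, 1.3729)  len=0.1602
  (v8,v9,v2) [--+] → (0.0406553, -0.230619, 1.3729)–(-0.117092, -0.202812, 1.3729)  len=0.1602
  (v9,v10,v2) [--+] → (0.179394, -0.150532, 1.3729)–(0.0406553, -0.230619, 1.3729)  len=0.1602
  (v10,v1,v2) [--+] → (0.234184, 0, 1.3729)–(0.179394, -0.150532, 1.3729)  len=0.1602

Chained into 1 loop(s):
  loop 1: 9 segments, perimeter = 1.4417
Total perimeter = 1.442


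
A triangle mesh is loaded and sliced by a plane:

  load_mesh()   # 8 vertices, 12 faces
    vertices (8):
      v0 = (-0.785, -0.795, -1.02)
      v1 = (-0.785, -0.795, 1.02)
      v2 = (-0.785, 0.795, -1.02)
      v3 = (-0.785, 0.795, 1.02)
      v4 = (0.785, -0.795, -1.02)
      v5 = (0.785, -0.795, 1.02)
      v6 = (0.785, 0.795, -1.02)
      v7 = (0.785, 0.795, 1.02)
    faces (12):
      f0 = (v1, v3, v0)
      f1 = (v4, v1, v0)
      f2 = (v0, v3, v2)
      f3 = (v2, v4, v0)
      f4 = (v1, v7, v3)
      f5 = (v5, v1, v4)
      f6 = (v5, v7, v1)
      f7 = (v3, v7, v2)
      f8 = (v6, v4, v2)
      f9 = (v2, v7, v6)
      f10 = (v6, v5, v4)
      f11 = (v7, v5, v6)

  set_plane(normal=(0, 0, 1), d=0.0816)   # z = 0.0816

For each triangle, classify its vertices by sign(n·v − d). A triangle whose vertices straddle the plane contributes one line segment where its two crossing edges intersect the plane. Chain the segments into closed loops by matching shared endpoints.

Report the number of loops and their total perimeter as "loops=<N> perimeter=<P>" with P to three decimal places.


loops=1 perimeter=6.320

Straddling triangles (8 of 12):
  (v1,v3,v0) [++-] → (-0.785, 0.0636, 0.0816)–(-0.785, -0.795, 0.0816)  len=0.8586
  (v4,v1,v0) [-+-] → (-0.0628, -0.795, 0.0816)–(-0.785, -0.795, 0.0816)  len=0.7222
  (v0,v3,v2) [-+-] → (-0.785, 0.0636, 0.0816)–(-0.785, 0.795, 0.0816)  len=0.7314
  (v5,v1,v4) [++-] → (-0.0628, -0.795, 0.0816)–(0.785, -0.795, 0.0816)  len=0.8478
  (v3,v7,v2) [++-] → (0.0628, 0.795, 0.0816)–(-0.785, 0.795, 0.0816)  len=0.8478
  (v2,v7,v6) [-+-] → (0.0628, 0.795, 0.0816)–(0.785, 0.795, 0.0816)  len=0.7222
  (v6,v5,v4) [-+-] → (0.785, -0.0636, 0.0816)–(0.785, -0.795, 0.0816)  len=0.7314
  (v7,v5,v6) [++-] → (0.785, -0.0636, 0.0816)–(0.785, 0.795, 0.0816)  len=0.8586

Chained into 1 loop(s):
  loop 1: 8 segments, perimeter = 6.3200
Total perimeter = 6.320


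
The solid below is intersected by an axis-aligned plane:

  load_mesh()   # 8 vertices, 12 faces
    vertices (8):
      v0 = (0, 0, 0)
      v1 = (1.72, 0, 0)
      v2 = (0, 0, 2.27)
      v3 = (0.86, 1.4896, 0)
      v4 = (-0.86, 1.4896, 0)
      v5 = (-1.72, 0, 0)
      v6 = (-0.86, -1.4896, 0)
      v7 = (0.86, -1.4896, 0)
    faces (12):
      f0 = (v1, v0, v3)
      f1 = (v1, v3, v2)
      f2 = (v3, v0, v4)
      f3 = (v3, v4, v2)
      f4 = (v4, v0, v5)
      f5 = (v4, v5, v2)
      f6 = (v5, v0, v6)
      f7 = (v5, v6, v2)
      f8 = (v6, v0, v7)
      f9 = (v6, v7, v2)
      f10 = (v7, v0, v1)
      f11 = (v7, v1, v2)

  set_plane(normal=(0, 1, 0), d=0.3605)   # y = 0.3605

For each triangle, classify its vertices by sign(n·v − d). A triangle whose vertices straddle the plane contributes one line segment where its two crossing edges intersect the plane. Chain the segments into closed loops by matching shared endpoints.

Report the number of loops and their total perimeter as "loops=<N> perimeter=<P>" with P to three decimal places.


Straddling triangles (6 of 12):
  (v1,v0,v3) [--+] → (0.20813, 0.3605, 0)–(1.51187, 0.3605, 0)  len=1.3037
  (v1,v3,v2) [-+-] → (1.51187, 0.3605, 0)–(0.20813, 0.3605, 1.72063)  len=2.1588
  (v3,v0,v4) [+-+] → (0.20813, 0.3605, 0)–(-0.20813, 0.3605, 0)  len=0.4163
  (v3,v4,v2) [++-] → (-0.20813, 0.3605, 1.72063)–(0.20813, 0.3605, 1.72063)  len=0.4163
  (v4,v0,v5) [+--] → (-0.20813, 0.3605, 0)–(-1.51187, 0.3605, 0)  len=1.3037
  (v4,v5,v2) [+--] → (-1.51187, 0.3605, 0)–(-0.20813, 0.3605, 1.72063)  len=2.1588

Chained into 1 loop(s):
  loop 1: 6 segments, perimeter = 7.7576
Total perimeter = 7.758

loops=1 perimeter=7.758


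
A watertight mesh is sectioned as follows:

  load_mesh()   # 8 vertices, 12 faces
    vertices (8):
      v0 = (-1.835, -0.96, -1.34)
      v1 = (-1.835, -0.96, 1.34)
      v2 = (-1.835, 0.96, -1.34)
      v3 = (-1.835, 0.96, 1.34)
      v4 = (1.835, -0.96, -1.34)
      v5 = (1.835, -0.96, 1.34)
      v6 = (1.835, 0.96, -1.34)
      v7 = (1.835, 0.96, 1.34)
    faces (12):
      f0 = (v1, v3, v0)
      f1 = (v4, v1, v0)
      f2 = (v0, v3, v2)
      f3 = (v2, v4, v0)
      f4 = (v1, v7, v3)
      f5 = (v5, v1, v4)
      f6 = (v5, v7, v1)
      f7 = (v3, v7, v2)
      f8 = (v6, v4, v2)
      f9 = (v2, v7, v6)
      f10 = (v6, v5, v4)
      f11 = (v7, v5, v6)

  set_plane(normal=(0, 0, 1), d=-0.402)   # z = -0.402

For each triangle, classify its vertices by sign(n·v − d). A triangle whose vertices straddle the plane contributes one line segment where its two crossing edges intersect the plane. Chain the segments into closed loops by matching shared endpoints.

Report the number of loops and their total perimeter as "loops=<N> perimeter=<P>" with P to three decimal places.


Straddling triangles (8 of 12):
  (v1,v3,v0) [++-] → (-1.835, -0.288, -0.402)–(-1.835, -0.96, -0.402)  len=0.6720
  (v4,v1,v0) [-+-] → (0.5505, -0.96, -0.402)–(-1.835, -0.96, -0.402)  len=2.3855
  (v0,v3,v2) [-+-] → (-1.835, -0.288, -0.402)–(-1.835, 0.96, -0.402)  len=1.2480
  (v5,v1,v4) [++-] → (0.5505, -0.96, -0.402)–(1.835, -0.96, -0.402)  len=1.2845
  (v3,v7,v2) [++-] → (-0.5505, 0.96, -0.402)–(-1.835, 0.96, -0.402)  len=1.2845
  (v2,v7,v6) [-+-] → (-0.5505, 0.96, -0.402)–(1.835, 0.96, -0.402)  len=2.3855
  (v6,v5,v4) [-+-] → (1.835, 0.288, -0.402)–(1.835, -0.96, -0.402)  len=1.2480
  (v7,v5,v6) [++-] → (1.835, 0.288, -0.402)–(1.835, 0.96, -0.402)  len=0.6720

Chained into 1 loop(s):
  loop 1: 8 segments, perimeter = 11.1800
Total perimeter = 11.180

loops=1 perimeter=11.180


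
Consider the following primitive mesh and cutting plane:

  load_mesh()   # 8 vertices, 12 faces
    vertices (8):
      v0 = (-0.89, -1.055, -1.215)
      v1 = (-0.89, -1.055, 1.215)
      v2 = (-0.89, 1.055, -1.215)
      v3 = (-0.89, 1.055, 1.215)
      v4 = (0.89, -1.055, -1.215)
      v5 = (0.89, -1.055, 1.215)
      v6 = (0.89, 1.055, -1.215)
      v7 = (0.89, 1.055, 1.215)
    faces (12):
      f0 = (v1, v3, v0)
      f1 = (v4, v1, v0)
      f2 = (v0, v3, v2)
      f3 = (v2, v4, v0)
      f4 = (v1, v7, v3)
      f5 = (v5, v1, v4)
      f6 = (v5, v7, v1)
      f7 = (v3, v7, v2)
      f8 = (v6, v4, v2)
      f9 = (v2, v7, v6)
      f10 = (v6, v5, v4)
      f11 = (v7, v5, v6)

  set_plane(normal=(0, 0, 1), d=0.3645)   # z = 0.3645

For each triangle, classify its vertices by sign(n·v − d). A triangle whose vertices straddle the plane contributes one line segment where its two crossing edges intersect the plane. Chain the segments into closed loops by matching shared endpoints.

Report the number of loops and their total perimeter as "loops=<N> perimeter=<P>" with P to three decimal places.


Straddling triangles (8 of 12):
  (v1,v3,v0) [++-] → (-0.89, 0.3165, 0.3645)–(-0.89, -1.055, 0.3645)  len=1.3715
  (v4,v1,v0) [-+-] → (-0.267, -1.055, 0.3645)–(-0.89, -1.055, 0.3645)  len=0.6230
  (v0,v3,v2) [-+-] → (-0.89, 0.3165, 0.3645)–(-0.89, 1.055, 0.3645)  len=0.7385
  (v5,v1,v4) [++-] → (-0.267, -1.055, 0.3645)–(0.89, -1.055, 0.3645)  len=1.1570
  (v3,v7,v2) [++-] → (0.267, 1.055, 0.3645)–(-0.89, 1.055, 0.3645)  len=1.1570
  (v2,v7,v6) [-+-] → (0.267, 1.055, 0.3645)–(0.89, 1.055, 0.3645)  len=0.6230
  (v6,v5,v4) [-+-] → (0.89, -0.3165, 0.3645)–(0.89, -1.055, 0.3645)  len=0.7385
  (v7,v5,v6) [++-] → (0.89, -0.3165, 0.3645)–(0.89, 1.055, 0.3645)  len=1.3715

Chained into 1 loop(s):
  loop 1: 8 segments, perimeter = 7.7800
Total perimeter = 7.780

loops=1 perimeter=7.780


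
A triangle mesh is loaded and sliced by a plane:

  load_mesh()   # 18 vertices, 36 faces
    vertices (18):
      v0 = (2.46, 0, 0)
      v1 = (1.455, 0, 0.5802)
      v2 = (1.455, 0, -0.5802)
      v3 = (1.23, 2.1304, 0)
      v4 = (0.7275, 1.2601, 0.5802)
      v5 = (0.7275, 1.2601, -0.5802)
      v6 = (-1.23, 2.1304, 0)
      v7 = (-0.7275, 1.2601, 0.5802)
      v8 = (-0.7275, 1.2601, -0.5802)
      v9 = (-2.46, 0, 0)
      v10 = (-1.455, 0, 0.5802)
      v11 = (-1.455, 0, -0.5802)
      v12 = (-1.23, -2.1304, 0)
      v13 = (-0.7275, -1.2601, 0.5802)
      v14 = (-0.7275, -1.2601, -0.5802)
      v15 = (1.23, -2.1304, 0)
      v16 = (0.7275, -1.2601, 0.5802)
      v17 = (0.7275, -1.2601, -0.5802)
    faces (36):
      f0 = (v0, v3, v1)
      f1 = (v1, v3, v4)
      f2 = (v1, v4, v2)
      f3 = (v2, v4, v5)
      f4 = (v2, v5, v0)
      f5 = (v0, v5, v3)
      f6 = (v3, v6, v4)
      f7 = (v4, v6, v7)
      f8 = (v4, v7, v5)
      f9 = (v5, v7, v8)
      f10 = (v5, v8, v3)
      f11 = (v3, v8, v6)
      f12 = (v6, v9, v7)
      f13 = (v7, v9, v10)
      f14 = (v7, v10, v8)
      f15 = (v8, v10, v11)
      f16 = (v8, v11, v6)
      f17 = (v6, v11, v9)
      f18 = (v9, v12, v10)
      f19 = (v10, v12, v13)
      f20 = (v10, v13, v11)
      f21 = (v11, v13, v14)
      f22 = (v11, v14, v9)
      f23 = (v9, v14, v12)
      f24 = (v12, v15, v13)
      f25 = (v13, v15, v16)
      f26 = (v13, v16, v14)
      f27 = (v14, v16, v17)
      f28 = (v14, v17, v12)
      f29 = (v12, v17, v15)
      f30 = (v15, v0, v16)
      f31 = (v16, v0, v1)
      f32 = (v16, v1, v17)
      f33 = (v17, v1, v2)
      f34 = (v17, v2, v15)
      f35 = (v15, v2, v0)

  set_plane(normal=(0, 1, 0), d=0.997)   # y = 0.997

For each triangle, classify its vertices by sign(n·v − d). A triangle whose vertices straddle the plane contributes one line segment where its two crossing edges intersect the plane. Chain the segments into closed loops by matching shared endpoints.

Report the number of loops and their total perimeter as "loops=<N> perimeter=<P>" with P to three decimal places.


loops=2 perimeter=6.963

Straddling triangles (12 of 36):
  (v0,v3,v1) [-+-] → (1.88438, 0.997, 0)–(1.3497, 0.997, 0.308674)  len=0.6174
  (v1,v3,v4) [-++] → (1.3497, 0.997, 0.308674)–(0.879397, 0.997, 0.5802)  len=0.5431
  (v1,v4,v2) [-+-] → (0.879397, 0.997, 0.5802)–(0.879397, 0.997, 0.337917)  len=0.2423
  (v2,v4,v5) [-++] → (0.879397, 0.997, 0.337917)–(0.879397, 0.997, -0.5802)  len=0.9181
  (v2,v5,v0) [-+-] → (0.879397, 0.997, -0.5802)–(1.08923, 0.997, -0.459058)  len=0.2423
  (v0,v5,v3) [-++] → (1.08923, 0.997, -0.459058)–(1.88438, 0.997, 0)  len=0.9181
  (v6,v9,v7) [+-+] → (-1.88438, 0.997, 0)–(-1.08923, 0.997, 0.459058)  len=0.9181
  (v7,v9,v10) [+--] → (-1.08923, 0.997, 0.459058)–(-0.879397, 0.997, 0.5802)  len=0.2423
  (v7,v10,v8) [+-+] → (-0.879397, 0.997, 0.5802)–(-0.879397, 0.997, -0.337917)  len=0.9181
  (v8,v10,v11) [+--] → (-0.879397, 0.997, -0.337917)–(-0.879397, 0.997, -0.5802)  len=0.2423
  (v8,v11,v6) [+-+] → (-0.879397, 0.997, -0.5802)–(-1.3497, 0.997, -0.308674)  len=0.5431
  (v6,v11,v9) [+--] → (-1.3497, 0.997, -0.308674)–(-1.88438, 0.997, 0)  len=0.6174

Chained into 2 loop(s):
  loop 1: 6 segments, perimeter = 3.4813
  loop 2: 6 segments, perimeter = 3.4813
Total perimeter = 6.963


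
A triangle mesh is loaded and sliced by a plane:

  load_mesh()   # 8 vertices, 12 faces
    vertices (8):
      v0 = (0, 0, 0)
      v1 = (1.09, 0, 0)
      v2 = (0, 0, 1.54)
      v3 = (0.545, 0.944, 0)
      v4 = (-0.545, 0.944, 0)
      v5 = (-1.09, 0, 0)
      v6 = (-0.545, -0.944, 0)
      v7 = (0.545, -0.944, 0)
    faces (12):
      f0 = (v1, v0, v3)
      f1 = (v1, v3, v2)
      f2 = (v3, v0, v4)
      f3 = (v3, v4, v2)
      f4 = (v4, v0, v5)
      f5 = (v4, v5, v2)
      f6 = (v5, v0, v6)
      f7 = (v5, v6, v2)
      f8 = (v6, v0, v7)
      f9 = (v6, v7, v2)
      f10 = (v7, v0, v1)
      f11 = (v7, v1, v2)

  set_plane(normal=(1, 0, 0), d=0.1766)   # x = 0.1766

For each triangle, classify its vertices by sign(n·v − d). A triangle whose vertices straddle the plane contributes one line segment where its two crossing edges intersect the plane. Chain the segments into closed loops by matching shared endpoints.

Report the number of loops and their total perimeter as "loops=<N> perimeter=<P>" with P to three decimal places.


Straddling triangles (8 of 12):
  (v1,v0,v3) [+-+] → (0.1766, 0, 0)–(0.1766, 0.305891, 0)  len=0.3059
  (v1,v3,v2) [++-] → (0.1766, 0.305891, 1.04098)–(0.1766, 0, 1.29049)  len=0.3947
  (v3,v0,v4) [+--] → (0.1766, 0.305891, 0)–(0.1766, 0.944, 0)  len=0.6381
  (v3,v4,v2) [+--] → (0.1766, 0.944, 0)–(0.1766, 0.305891, 1.04098)  len=1.2210
  (v6,v0,v7) [--+] → (0.1766, -0.305891, 0)–(0.1766, -0.944, 0)  len=0.6381
  (v6,v7,v2) [-+-] → (0.1766, -0.944, 0)–(0.1766, -0.305891, 1.04098)  len=1.2210
  (v7,v0,v1) [+-+] → (0.1766, -0.305891, 0)–(0.1766, 0, 0)  len=0.3059
  (v7,v1,v2) [++-] → (0.1766, 0, 1.29049)–(0.1766, -0.305891, 1.04098)  len=0.3947

Chained into 1 loop(s):
  loop 1: 8 segments, perimeter = 5.1195
Total perimeter = 5.119

loops=1 perimeter=5.119


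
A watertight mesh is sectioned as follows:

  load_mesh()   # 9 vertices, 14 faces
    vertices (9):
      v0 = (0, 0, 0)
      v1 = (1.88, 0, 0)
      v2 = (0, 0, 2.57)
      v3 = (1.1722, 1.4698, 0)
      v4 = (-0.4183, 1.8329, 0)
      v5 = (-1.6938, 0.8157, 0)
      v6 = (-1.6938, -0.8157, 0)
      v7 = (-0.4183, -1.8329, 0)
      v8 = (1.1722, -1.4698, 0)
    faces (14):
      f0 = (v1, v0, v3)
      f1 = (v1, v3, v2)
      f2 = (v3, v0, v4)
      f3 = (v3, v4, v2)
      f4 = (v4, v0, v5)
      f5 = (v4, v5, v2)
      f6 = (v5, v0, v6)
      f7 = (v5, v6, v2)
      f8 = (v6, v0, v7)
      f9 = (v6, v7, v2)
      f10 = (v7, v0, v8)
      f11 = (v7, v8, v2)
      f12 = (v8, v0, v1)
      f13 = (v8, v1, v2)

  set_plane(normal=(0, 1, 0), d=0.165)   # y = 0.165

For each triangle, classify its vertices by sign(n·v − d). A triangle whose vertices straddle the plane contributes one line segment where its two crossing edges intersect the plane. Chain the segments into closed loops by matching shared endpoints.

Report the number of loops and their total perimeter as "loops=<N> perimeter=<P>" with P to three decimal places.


Straddling triangles (8 of 14):
  (v1,v0,v3) [--+] → (0.131591, 0.165, 0)–(1.80054, 0.165, 0)  len=1.6690
  (v1,v3,v2) [-+-] → (1.80054, 0.165, 0)–(0.131591, 0.165, 2.28149)  len=2.8268
  (v3,v0,v4) [+-+] → (0.131591, 0.165, 0)–(-0.0376559, 0.165, 0)  len=0.1692
  (v3,v4,v2) [++-] → (-0.0376559, 0.165, 2.33865)–(0.131591, 0.165, 2.28149)  len=0.1786
  (v4,v0,v5) [+-+] → (-0.0376559, 0.165, 0)–(-0.342622, 0.165, 0)  len=0.3050
  (v4,v5,v2) [++-] → (-0.342622, 0.165, 2.05014)–(-0.0376559, 0.165, 2.33865)  len=0.4198
  (v5,v0,v6) [+--] → (-0.342622, 0.165, 0)–(-1.6938, 0.165, 0)  len=1.3512
  (v5,v6,v2) [+--] → (-1.6938, 0.165, 0)–(-0.342622, 0.165, 2.05014)  len=2.4554

Chained into 1 loop(s):
  loop 1: 8 segments, perimeter = 9.3749
Total perimeter = 9.375

loops=1 perimeter=9.375


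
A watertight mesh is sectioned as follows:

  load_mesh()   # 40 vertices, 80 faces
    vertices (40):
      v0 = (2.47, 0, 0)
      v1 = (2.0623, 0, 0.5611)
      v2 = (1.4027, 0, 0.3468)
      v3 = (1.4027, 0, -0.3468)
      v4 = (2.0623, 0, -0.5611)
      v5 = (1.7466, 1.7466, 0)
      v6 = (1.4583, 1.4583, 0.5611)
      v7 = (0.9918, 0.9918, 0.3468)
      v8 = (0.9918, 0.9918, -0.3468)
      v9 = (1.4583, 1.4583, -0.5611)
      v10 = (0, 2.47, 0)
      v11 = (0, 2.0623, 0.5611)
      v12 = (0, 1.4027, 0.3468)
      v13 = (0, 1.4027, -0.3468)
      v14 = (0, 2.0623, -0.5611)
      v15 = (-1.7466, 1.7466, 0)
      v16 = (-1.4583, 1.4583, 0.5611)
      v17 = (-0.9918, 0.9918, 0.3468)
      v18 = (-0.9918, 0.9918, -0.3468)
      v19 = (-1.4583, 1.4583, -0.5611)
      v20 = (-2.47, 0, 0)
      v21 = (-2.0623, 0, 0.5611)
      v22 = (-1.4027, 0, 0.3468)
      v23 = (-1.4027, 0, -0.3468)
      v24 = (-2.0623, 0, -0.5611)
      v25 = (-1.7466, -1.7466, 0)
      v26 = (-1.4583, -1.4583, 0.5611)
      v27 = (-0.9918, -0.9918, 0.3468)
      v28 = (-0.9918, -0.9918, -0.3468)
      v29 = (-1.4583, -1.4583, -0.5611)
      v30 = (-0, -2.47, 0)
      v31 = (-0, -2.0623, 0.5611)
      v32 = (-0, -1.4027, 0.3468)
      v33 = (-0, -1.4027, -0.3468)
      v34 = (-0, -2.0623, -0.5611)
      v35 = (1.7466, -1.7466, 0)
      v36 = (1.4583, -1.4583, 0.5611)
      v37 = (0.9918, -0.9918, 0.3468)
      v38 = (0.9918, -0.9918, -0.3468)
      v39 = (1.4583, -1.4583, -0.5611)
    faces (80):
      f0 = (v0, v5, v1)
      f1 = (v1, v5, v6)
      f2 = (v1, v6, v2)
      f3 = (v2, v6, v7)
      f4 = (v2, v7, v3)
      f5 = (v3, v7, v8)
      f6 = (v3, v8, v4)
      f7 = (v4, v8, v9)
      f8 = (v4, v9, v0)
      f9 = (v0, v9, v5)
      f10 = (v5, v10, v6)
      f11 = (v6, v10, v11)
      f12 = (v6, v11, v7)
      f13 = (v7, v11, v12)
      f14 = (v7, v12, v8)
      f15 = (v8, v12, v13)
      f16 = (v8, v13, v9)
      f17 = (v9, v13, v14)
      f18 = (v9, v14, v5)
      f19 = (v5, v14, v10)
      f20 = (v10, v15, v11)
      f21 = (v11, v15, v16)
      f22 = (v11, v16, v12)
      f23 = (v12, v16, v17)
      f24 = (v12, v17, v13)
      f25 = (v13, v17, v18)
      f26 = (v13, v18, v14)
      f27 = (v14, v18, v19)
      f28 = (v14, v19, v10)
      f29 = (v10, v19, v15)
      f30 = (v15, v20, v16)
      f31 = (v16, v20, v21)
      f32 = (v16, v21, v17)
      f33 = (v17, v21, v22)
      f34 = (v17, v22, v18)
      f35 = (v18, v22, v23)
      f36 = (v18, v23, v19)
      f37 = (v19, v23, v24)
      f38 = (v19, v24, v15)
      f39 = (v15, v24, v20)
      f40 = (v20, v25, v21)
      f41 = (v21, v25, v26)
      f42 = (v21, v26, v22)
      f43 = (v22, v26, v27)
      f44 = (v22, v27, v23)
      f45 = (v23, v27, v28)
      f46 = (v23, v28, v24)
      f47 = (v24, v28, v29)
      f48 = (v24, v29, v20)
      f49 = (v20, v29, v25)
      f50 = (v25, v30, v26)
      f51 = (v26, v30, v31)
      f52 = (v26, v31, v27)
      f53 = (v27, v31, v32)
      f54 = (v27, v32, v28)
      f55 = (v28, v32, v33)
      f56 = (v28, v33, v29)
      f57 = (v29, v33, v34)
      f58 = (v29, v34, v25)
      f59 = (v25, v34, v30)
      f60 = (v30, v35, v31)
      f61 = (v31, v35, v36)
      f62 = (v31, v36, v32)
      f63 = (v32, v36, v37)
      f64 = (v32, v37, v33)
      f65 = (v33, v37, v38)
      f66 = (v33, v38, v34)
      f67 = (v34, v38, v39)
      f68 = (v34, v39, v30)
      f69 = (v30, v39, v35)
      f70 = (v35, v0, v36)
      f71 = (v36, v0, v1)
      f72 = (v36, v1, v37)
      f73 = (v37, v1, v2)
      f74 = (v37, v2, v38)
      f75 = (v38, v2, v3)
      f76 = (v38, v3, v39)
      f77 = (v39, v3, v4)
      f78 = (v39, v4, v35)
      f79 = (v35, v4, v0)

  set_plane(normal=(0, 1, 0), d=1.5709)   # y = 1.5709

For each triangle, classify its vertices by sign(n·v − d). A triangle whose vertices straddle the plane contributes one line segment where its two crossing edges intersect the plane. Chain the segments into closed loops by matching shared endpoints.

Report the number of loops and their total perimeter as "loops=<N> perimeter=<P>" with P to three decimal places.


Straddling triangles (18 of 80):
  (v0,v5,v1) [-+-] → (1.81937, 1.5709, 0)–(1.77836, 1.5709, 0.0564441)  len=0.0698
  (v1,v5,v6) [-+-] → (1.77836, 1.5709, 0.0564441)–(1.5709, 1.5709, 0.341954)  len=0.3529
  (v0,v9,v5) [--+] → (1.5709, 1.5709, -0.341954)–(1.81937, 1.5709, 0)  len=0.4227
  (v5,v10,v6) [++-] → (1.29599, 1.5709, 0.498651)–(1.5709, 1.5709, 0.341954)  len=0.3164
  (v6,v10,v11) [-++] → (1.29599, 1.5709, 0.498651)–(1.18644, 1.5709, 0.5611)  len=0.1261
  (v6,v11,v7) [-+-] → (1.18644, 1.5709, 0.5611)–(0.455274, 1.5709, 0.462728)  len=0.7378
  (v7,v11,v12) [-+-] → (0.455274, 1.5709, 0.462728)–(0, 1.5709, 0.401447)  len=0.4594
  (v9,v13,v14) [--+] → (0, 1.5709, -0.401447)–(1.18644, 1.5709, -0.5611)  len=1.1971
  (v9,v14,v5) [-++] → (1.18644, 1.5709, -0.5611)–(1.5709, 1.5709, -0.341954)  len=0.4425
  (v11,v15,v16) [++-] → (-1.5709, 1.5709, 0.341954)–(-1.18644, 1.5709, 0.5611)  len=0.4425
  (v11,v16,v12) [+--] → (-1.18644, 1.5709, 0.5611)–(0, 1.5709, 0.401447)  len=1.1971
  (v13,v18,v14) [--+] → (-0.455274, 1.5709, -0.462728)–(0, 1.5709, -0.401447)  len=0.4594
  (v14,v18,v19) [+--] → (-0.455274, 1.5709, -0.462728)–(-1.18644, 1.5709, -0.5611)  len=0.7378
  (v14,v19,v10) [+-+] → (-1.18644, 1.5709, -0.5611)–(-1.29599, 1.5709, -0.498651)  len=0.1261
  (v10,v19,v15) [+-+] → (-1.29599, 1.5709, -0.498651)–(-1.5709, 1.5709, -0.341954)  len=0.3164
  (v15,v20,v16) [+--] → (-1.81937, 1.5709, 0)–(-1.5709, 1.5709, 0.341954)  len=0.4227
  (v19,v24,v15) [--+] → (-1.77836, 1.5709, -0.0564441)–(-1.5709, 1.5709, -0.341954)  len=0.3529
  (v15,v24,v20) [+--] → (-1.77836, 1.5709, -0.0564441)–(-1.81937, 1.5709, 0)  len=0.0698

Chained into 1 loop(s):
  loop 1: 18 segments, perimeter = 8.2494
Total perimeter = 8.249

loops=1 perimeter=8.249
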